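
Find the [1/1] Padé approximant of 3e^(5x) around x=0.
(15*x/2 + 3)/(1 - 5*x/2)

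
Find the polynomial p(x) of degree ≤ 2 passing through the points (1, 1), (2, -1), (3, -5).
-x**2 + x + 1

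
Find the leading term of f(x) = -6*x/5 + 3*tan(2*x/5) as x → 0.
8*x**3/125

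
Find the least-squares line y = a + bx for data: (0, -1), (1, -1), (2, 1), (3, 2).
a = -7/5, b = 11/10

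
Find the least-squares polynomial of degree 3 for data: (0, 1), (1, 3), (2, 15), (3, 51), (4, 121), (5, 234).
25/21 + (-139/126)x + (43/84)x² + (65/36)x³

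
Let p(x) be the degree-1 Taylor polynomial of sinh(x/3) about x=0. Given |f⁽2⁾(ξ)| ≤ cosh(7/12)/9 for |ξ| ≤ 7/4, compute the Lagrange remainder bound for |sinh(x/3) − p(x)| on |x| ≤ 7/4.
49*cosh(7/12)/288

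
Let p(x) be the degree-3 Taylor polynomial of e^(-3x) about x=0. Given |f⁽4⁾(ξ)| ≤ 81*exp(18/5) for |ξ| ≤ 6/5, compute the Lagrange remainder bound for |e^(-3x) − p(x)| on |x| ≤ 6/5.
4374*exp(18/5)/625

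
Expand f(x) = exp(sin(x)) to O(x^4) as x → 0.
1 + x + x**2/2 + O(x**4)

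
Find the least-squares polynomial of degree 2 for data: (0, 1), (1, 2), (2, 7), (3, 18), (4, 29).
5/7 + (-8/35)x + (13/7)x²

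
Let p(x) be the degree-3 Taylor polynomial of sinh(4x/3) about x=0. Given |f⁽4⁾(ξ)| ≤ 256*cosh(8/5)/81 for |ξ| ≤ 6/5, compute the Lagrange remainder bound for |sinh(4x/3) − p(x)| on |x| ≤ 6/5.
512*cosh(8/5)/1875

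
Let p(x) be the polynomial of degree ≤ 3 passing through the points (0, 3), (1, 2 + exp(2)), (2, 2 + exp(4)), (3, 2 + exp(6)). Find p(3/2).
-exp(6)/16 + 31/16 + 9*exp(2)/16 + 9*exp(4)/16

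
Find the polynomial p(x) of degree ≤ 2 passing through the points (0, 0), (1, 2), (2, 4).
2*x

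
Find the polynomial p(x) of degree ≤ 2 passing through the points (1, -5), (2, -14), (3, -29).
-3*x**2 - 2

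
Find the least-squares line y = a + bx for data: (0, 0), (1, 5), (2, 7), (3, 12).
a = 3/10, b = 19/5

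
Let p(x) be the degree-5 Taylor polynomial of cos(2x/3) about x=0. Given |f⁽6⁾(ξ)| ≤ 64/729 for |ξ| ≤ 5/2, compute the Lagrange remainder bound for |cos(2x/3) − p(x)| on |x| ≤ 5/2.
3125/104976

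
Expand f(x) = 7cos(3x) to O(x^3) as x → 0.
7 - 63*x**2/2 + O(x**3)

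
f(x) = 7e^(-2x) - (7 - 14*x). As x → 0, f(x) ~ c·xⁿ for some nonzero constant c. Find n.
2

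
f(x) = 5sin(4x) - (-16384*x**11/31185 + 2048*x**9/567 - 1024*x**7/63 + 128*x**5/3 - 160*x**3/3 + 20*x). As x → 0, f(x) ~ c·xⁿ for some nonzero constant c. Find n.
13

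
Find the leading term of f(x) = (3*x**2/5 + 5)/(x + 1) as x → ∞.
3*x/5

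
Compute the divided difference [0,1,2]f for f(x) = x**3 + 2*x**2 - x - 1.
5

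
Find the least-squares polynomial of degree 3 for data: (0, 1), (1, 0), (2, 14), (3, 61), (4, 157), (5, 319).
22/21 + (-61/18)x + (-53/84)x² + (101/36)x³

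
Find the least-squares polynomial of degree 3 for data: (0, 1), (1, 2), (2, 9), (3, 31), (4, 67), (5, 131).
58/63 + (-26/189)x + (67/252)x² + (107/108)x³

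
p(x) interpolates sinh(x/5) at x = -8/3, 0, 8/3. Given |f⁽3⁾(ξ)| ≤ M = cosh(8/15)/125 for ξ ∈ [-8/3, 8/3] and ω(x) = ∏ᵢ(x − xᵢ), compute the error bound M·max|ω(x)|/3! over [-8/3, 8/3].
512*sqrt(3)*cosh(8/15)/91125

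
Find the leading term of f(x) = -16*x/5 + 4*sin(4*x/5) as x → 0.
-128*x**3/375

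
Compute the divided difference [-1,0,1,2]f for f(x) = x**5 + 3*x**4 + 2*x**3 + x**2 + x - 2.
13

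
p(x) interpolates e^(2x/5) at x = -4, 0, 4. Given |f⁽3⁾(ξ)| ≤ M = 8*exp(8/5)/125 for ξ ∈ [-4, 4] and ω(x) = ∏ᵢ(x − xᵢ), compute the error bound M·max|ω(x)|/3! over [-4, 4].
512*sqrt(3)*exp(8/5)/3375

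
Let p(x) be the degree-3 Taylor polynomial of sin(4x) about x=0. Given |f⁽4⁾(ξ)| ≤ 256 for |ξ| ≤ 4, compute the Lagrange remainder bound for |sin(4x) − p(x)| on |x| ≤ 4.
8192/3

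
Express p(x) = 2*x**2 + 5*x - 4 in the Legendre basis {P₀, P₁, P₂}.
(-10/3)P₀ + (5)P₁ + (4/3)P₂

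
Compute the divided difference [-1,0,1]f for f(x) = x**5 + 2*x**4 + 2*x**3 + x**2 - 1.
3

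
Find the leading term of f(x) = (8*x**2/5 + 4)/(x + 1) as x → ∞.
8*x/5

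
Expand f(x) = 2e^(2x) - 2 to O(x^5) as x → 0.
4*x + 4*x**2 + 8*x**3/3 + 4*x**4/3 + O(x**5)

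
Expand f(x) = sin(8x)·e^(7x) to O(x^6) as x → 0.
8*x + 56*x**2 + 332*x**3/3 - 140*x**4 - 15259*x**5/15 + O(x**6)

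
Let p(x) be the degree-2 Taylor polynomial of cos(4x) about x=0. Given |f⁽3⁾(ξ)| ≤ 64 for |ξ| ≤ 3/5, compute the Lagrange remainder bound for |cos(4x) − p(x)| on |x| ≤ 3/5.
288/125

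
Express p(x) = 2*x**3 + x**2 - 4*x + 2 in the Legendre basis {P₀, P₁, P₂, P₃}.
(7/3)P₀ + (-14/5)P₁ + (2/3)P₂ + (4/5)P₃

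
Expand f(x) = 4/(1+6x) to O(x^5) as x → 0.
4 - 24*x + 144*x**2 - 864*x**3 + 5184*x**4 + O(x**5)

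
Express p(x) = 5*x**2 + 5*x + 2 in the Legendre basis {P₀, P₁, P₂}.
(11/3)P₀ + (5)P₁ + (10/3)P₂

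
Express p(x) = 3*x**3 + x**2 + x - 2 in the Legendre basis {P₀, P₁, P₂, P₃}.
(-5/3)P₀ + (14/5)P₁ + (2/3)P₂ + (6/5)P₃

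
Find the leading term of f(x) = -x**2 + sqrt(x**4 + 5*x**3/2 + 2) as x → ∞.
5*x/4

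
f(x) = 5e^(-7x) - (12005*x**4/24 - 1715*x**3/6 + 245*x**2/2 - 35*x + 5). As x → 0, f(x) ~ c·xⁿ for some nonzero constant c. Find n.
5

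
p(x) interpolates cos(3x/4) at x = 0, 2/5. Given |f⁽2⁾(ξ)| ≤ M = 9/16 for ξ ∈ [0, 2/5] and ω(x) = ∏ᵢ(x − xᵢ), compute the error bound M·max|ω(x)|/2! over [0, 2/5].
9/800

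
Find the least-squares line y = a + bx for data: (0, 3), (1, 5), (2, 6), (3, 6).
a = 7/2, b = 1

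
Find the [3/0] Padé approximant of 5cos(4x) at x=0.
5 - 40*x**2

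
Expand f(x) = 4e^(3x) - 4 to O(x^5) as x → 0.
12*x + 18*x**2 + 18*x**3 + 27*x**4/2 + O(x**5)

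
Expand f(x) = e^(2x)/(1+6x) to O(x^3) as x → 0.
1 - 4*x + 26*x**2 + O(x**3)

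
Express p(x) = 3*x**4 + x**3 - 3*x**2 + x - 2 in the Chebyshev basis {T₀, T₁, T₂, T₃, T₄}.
(-19/8)T₀ + (7/4)T₁ + (1/4)T₃ + (3/8)T₄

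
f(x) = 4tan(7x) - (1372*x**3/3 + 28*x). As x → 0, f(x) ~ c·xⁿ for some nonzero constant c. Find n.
5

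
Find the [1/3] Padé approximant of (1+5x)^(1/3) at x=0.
(25*x/6 + 1)/(125*x**3/81 - 25*x**2/18 + 5*x/2 + 1)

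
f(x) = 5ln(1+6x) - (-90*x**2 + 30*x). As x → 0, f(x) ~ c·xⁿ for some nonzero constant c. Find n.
3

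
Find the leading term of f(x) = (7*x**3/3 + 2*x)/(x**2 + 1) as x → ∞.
7*x/3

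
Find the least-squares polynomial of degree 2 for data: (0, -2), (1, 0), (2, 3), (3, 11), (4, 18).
-72/35 + (57/70)x + (15/14)x²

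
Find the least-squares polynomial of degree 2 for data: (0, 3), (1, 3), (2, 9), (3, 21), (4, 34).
18/7 + (-8/7)x + (16/7)x²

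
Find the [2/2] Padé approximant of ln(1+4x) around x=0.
4*x*(2*x + 1)/(8*x**2/3 + 4*x + 1)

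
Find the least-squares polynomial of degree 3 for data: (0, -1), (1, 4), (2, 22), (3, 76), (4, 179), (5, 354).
-58/63 + (638/189)x + (-35/18)x² + (167/54)x³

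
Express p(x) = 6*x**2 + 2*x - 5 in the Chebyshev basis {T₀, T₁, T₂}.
(-2)T₀ + (2)T₁ + (3)T₂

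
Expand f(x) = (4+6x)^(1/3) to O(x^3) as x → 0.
2**(2/3) + 2**(2/3)*x/2 - 2**(2/3)*x**2/4 + O(x**3)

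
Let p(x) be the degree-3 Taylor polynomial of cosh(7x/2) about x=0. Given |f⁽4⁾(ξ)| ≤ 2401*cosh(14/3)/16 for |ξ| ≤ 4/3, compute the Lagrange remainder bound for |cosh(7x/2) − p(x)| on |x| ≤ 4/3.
4802*cosh(14/3)/243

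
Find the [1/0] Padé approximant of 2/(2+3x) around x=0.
1 - 3*x/2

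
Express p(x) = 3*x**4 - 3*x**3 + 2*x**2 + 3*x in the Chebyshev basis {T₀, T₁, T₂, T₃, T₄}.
(17/8)T₀ + (3/4)T₁ + (5/2)T₂ + (-3/4)T₃ + (3/8)T₄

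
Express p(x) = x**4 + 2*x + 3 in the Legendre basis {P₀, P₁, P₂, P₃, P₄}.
(16/5)P₀ + (2)P₁ + (4/7)P₂ + (8/35)P₄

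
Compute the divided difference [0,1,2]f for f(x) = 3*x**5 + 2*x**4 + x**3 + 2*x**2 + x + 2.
64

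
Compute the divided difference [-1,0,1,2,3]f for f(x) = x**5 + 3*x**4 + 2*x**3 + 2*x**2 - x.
8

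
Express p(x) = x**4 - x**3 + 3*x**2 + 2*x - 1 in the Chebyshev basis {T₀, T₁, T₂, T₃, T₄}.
(7/8)T₀ + (5/4)T₁ + (2)T₂ + (-1/4)T₃ + (1/8)T₄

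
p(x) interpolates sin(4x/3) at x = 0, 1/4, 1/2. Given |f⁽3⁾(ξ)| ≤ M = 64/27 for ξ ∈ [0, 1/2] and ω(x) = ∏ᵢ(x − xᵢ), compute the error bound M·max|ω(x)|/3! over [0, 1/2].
sqrt(3)/729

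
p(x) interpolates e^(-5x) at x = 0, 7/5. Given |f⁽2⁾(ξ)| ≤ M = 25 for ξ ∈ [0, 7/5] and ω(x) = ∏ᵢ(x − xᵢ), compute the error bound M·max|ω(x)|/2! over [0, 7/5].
49/8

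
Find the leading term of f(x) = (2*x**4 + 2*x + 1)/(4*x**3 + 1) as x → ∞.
x/2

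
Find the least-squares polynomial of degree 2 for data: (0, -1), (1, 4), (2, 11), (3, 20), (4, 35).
-23/35 + (88/35)x + (11/7)x²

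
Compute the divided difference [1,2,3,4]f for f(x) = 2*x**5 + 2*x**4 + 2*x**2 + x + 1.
150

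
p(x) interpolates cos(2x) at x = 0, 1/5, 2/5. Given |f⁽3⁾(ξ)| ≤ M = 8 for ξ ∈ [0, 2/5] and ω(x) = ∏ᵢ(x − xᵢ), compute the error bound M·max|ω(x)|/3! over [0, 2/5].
8*sqrt(3)/3375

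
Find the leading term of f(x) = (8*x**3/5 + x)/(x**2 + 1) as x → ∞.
8*x/5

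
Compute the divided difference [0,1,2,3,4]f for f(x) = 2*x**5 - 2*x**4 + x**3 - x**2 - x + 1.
18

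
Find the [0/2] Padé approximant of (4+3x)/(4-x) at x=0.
1/(3*x**2/4 - x + 1)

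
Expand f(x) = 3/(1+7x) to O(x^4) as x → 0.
3 - 21*x + 147*x**2 - 1029*x**3 + O(x**4)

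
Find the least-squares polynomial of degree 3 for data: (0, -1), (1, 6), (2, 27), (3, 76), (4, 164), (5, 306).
-127/126 + (3145/756)x + (83/126)x² + (233/108)x³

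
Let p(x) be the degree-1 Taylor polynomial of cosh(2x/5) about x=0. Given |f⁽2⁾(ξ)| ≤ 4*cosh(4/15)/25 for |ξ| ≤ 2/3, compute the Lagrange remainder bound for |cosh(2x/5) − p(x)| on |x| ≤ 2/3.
8*cosh(4/15)/225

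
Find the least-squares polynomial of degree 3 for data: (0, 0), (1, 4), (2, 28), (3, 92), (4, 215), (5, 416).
5/126 + (43/756)x + (71/126)x² + (347/108)x³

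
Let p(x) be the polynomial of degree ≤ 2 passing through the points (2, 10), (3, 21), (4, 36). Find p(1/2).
1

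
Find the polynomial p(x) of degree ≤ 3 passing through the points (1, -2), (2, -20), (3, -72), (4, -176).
-3*x**3 + x**2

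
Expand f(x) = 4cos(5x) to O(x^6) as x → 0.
4 - 50*x**2 + 625*x**4/6 + O(x**6)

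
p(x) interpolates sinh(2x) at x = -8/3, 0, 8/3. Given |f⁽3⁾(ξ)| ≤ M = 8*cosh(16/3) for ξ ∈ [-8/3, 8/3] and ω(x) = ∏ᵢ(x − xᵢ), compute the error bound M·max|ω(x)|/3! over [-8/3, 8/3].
4096*sqrt(3)*cosh(16/3)/729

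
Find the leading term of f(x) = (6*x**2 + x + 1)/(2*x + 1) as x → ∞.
3*x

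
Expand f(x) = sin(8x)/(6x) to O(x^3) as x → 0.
4/3 - 128*x**2/9 + O(x**3)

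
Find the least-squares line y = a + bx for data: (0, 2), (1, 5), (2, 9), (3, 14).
a = 3/2, b = 4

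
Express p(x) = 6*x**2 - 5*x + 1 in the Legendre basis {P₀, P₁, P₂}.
(3)P₀ + (-5)P₁ + (4)P₂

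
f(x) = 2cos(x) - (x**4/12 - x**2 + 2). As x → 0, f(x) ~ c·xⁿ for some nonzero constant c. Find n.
6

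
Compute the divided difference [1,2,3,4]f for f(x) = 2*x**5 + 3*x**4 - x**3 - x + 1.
159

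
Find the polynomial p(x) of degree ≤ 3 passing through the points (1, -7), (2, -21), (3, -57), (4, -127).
-2*x**3 + x**2 - 3*x - 3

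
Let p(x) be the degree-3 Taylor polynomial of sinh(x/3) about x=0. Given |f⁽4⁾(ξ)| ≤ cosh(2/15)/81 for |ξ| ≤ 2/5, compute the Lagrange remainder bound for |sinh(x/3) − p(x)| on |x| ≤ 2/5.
2*cosh(2/15)/151875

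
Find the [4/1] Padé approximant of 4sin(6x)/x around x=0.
1296*x**4/5 - 144*x**2 + 24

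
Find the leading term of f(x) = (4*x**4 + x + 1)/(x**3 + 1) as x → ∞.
4*x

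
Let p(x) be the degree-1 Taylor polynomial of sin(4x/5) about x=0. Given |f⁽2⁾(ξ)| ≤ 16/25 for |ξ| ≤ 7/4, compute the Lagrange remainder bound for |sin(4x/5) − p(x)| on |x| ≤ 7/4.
49/50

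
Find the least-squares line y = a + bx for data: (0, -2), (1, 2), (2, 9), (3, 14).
a = -5/2, b = 11/2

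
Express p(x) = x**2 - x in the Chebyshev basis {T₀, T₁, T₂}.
(1/2)T₀ - T₁ + (1/2)T₂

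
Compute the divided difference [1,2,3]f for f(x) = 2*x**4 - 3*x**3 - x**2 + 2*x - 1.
31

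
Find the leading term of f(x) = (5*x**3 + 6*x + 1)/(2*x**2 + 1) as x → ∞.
5*x/2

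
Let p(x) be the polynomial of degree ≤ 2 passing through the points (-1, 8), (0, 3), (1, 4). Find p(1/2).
11/4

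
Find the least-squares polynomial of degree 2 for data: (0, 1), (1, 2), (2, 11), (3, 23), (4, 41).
24/35 + (-33/70)x + (37/14)x²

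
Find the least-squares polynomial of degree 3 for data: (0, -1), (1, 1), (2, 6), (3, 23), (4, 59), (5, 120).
-8/9 + (737/378)x + (-407/252)x² + (131/108)x³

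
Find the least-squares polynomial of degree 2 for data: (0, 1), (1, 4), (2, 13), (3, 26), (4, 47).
39/35 + (-1/35)x + (20/7)x²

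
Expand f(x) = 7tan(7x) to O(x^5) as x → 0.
49*x + 2401*x**3/3 + O(x**5)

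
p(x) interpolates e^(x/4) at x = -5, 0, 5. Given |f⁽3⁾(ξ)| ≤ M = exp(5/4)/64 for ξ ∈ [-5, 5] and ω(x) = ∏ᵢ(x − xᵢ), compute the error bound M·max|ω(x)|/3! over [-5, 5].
125*sqrt(3)*exp(5/4)/1728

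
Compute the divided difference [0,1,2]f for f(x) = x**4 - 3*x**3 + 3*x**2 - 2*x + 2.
1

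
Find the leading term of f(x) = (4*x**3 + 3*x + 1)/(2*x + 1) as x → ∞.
2*x**2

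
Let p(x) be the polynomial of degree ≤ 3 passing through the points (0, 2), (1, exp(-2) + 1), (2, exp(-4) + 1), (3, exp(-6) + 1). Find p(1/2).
(-5*exp(2) + 1 + 15*exp(4) + 21*exp(6))*exp(-6)/16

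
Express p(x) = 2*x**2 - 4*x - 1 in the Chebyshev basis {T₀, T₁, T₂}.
(-4)T₁ + T₂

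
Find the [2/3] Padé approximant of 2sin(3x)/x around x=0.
(6 - 63*x**2/10)/(9*x**2/20 + 1)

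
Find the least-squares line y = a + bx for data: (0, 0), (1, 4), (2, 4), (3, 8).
a = 2/5, b = 12/5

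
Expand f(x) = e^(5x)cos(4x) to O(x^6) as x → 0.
1 + 5*x + 9*x**2/2 - 115*x**3/6 - 1519*x**4/24 - 2095*x**5/24 + O(x**6)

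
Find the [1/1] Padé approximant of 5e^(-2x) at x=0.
(5 - 5*x)/(x + 1)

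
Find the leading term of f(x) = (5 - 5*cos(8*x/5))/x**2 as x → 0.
32/5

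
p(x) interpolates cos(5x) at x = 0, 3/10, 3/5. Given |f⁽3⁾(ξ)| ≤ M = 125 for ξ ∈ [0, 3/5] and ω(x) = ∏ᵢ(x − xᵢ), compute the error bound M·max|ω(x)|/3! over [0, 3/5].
sqrt(3)/8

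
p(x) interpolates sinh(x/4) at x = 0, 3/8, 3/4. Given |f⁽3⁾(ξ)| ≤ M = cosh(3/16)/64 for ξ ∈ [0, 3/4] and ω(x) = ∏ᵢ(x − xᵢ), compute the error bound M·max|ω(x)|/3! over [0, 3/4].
sqrt(3)*cosh(3/16)/32768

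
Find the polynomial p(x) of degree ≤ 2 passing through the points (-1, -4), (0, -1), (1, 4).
x**2 + 4*x - 1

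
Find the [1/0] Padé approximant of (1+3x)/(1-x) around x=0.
4*x + 1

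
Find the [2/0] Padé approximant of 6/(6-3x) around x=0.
x**2/4 + x/2 + 1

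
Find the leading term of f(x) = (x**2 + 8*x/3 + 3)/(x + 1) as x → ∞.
x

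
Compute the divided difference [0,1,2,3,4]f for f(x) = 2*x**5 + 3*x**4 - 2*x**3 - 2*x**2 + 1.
23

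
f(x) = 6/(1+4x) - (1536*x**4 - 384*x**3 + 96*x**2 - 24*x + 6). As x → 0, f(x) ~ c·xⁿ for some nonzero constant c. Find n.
5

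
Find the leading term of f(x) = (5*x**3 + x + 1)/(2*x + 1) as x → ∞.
5*x**2/2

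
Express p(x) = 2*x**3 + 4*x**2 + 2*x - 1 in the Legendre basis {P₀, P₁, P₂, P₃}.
(1/3)P₀ + (16/5)P₁ + (8/3)P₂ + (4/5)P₃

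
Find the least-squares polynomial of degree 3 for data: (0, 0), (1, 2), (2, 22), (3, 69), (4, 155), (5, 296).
-31/126 + (-641/756)x + (16/9)x² + (221/108)x³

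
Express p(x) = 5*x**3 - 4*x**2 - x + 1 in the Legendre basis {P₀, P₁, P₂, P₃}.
(-1/3)P₀ + (2)P₁ + (-8/3)P₂ + (2)P₃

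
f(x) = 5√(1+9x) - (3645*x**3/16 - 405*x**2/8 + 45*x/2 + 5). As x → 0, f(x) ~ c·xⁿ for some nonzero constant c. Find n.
4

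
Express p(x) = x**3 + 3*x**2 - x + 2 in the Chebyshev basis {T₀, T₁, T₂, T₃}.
(7/2)T₀ + (-1/4)T₁ + (3/2)T₂ + (1/4)T₃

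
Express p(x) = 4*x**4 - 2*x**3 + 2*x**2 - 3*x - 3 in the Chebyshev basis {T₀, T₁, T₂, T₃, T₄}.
(-1/2)T₀ + (-9/2)T₁ + (3)T₂ + (-1/2)T₃ + (1/2)T₄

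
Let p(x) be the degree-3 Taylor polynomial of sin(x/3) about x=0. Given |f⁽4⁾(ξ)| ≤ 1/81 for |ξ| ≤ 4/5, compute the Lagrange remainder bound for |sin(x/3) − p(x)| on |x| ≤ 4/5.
32/151875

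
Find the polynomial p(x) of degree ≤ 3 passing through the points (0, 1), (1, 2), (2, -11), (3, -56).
-3*x**3 + 2*x**2 + 2*x + 1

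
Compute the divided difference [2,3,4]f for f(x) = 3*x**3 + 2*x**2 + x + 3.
29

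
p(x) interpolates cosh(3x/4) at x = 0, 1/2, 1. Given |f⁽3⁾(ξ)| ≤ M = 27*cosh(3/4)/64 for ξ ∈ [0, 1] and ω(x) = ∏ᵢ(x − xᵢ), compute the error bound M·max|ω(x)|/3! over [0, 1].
sqrt(3)*cosh(3/4)/512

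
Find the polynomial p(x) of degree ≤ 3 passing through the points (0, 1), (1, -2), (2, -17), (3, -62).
-3*x**3 + 3*x**2 - 3*x + 1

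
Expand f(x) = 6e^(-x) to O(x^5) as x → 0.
6 - 6*x + 3*x**2 - x**3 + x**4/4 + O(x**5)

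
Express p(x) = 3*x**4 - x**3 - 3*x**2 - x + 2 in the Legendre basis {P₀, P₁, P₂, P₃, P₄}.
(8/5)P₀ + (-8/5)P₁ + (-2/7)P₂ + (-2/5)P₃ + (24/35)P₄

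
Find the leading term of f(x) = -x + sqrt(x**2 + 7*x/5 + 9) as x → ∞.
7/10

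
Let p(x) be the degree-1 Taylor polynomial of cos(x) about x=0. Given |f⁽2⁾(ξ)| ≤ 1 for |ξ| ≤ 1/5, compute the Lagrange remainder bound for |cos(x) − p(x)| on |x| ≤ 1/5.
1/50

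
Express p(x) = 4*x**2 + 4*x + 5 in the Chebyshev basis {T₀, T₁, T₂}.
(7)T₀ + (4)T₁ + (2)T₂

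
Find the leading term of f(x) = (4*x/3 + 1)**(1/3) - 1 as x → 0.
4*x/9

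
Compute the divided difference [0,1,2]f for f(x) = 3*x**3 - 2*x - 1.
9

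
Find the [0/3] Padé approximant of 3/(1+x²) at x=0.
3/(x**2 + 1)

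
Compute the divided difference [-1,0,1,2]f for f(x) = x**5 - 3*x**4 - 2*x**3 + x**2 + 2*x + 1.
-3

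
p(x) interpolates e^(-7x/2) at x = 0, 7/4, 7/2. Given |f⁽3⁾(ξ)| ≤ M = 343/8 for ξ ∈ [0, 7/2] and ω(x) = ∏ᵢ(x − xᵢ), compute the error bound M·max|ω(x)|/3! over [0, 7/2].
117649*sqrt(3)/13824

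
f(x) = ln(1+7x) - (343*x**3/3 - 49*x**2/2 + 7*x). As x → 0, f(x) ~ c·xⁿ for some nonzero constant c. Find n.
4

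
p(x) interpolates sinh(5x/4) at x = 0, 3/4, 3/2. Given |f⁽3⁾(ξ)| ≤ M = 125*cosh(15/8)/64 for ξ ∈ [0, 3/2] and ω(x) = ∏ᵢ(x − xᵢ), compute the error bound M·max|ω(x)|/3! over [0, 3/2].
125*sqrt(3)*cosh(15/8)/4096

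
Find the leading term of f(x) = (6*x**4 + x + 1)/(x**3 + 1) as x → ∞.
6*x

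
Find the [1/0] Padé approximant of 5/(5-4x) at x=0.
4*x/5 + 1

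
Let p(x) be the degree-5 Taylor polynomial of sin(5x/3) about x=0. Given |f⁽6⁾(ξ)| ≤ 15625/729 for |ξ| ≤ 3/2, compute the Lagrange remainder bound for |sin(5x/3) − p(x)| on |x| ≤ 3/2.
3125/9216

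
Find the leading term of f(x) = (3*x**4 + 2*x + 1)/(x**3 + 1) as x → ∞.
3*x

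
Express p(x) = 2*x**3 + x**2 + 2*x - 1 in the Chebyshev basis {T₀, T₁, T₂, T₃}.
(-1/2)T₀ + (7/2)T₁ + (1/2)T₂ + (1/2)T₃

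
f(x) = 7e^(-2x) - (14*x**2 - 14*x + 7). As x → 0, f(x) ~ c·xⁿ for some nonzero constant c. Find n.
3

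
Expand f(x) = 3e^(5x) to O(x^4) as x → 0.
3 + 15*x + 75*x**2/2 + 125*x**3/2 + O(x**4)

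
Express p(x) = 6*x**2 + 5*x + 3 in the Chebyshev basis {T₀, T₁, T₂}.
(6)T₀ + (5)T₁ + (3)T₂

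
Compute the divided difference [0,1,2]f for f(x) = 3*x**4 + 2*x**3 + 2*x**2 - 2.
29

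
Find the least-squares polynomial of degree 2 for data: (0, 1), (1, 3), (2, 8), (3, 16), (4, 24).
26/35 + (113/70)x + (15/14)x²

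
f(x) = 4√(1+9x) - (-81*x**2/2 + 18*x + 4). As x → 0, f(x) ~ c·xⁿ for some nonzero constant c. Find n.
3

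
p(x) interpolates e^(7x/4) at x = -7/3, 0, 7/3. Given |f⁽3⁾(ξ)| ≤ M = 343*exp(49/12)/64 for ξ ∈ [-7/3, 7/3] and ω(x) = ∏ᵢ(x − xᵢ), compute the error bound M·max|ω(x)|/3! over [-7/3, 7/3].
117649*sqrt(3)*exp(49/12)/46656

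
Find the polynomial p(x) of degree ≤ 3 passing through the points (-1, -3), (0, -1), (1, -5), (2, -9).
x**3 - 3*x**2 - 2*x - 1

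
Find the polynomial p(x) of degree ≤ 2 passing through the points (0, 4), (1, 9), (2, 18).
2*x**2 + 3*x + 4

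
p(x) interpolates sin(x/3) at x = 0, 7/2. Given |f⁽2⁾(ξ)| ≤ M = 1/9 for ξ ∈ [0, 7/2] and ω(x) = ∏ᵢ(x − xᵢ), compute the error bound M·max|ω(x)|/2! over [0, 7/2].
49/288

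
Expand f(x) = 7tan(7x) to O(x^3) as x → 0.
49*x + O(x**3)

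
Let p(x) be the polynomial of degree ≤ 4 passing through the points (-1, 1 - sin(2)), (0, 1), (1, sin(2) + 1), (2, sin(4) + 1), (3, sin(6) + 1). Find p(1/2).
3*sin(6)/128 - 5*sin(4)/32 + 95*sin(2)/128 + 1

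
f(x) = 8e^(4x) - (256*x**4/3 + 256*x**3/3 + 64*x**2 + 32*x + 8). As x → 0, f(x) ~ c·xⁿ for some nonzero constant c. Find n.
5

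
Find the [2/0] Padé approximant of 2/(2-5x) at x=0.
25*x**2/4 + 5*x/2 + 1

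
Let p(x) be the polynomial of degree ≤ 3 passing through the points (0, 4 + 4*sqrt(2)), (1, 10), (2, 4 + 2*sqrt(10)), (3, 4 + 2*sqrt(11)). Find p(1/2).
-5*sqrt(10)/8 + sqrt(11)/8 + 5*sqrt(2)/4 + 77/8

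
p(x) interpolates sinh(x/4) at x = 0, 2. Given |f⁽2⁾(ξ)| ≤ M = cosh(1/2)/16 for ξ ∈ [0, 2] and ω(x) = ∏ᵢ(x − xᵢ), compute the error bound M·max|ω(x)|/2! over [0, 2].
cosh(1/2)/32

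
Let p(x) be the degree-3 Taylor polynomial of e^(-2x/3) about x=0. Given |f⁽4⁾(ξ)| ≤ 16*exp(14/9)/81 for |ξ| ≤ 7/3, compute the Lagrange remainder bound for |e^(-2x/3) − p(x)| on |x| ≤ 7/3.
4802*exp(14/9)/19683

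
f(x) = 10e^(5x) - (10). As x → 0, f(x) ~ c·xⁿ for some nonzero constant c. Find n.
1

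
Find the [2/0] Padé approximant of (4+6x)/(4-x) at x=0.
7*x**2/16 + 7*x/4 + 1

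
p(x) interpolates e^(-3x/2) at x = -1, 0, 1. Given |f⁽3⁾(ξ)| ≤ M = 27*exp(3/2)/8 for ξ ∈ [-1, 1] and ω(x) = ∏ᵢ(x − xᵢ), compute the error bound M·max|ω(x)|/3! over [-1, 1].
sqrt(3)*exp(3/2)/8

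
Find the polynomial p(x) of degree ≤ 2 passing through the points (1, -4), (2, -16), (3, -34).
-3*x**2 - 3*x + 2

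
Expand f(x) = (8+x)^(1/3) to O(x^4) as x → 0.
2 + x/12 - x**2/288 + 5*x**3/20736 + O(x**4)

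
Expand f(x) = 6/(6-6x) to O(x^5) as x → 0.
1 + x + x**2 + x**3 + x**4 + O(x**5)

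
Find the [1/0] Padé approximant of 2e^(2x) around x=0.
4*x + 2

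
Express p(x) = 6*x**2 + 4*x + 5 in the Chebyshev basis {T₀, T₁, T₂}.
(8)T₀ + (4)T₁ + (3)T₂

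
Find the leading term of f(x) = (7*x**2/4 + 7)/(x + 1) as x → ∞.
7*x/4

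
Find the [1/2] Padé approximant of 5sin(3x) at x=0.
15*x/(3*x**2/2 + 1)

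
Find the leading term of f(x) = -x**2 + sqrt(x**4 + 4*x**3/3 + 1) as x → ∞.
2*x/3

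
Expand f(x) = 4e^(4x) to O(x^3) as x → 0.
4 + 16*x + 32*x**2 + O(x**3)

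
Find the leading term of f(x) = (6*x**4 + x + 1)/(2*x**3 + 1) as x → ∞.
3*x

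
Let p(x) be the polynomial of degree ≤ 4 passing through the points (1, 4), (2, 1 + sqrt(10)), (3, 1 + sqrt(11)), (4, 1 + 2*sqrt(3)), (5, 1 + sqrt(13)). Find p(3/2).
-35*sqrt(11)/64 - 5*sqrt(13)/128 + 7*sqrt(3)/16 + 233/128 + 35*sqrt(10)/32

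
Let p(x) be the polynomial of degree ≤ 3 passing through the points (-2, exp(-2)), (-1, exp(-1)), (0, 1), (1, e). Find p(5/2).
(-189*exp(2) - 35 + 135*e + 105*exp(3))*exp(-2)/16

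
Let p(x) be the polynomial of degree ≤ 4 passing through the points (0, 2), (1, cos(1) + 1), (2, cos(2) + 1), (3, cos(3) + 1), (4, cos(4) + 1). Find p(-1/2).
-105*cos(1)/32 + 189*cos(2)/64 + 35*cos(4)/128 - 45*cos(3)/32 + 443/128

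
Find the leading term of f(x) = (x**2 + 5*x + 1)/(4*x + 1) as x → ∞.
x/4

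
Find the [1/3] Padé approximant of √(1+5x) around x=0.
(35*x/8 + 1)/(125*x**3/64 - 25*x**2/16 + 15*x/8 + 1)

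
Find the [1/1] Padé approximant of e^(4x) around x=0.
(2*x + 1)/(1 - 2*x)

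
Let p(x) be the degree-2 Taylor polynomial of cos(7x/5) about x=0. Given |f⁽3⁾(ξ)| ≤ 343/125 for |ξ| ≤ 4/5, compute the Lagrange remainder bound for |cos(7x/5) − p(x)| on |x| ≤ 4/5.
10976/46875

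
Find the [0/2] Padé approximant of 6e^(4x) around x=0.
6/(8*x**2 - 4*x + 1)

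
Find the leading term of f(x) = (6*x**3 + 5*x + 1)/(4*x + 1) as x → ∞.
3*x**2/2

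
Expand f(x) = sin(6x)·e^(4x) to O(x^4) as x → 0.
6*x + 24*x**2 + 12*x**3 + O(x**4)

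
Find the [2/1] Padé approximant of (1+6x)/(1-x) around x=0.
(6*x + 1)/(1 - x)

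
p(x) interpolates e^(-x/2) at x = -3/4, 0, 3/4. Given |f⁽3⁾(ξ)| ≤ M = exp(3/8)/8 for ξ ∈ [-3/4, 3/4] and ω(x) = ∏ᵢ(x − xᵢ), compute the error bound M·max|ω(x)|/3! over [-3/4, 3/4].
sqrt(3)*exp(3/8)/512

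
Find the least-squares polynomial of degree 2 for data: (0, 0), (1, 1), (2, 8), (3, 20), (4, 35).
-2/7 + (-37/70)x + (33/14)x²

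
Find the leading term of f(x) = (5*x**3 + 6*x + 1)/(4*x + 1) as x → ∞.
5*x**2/4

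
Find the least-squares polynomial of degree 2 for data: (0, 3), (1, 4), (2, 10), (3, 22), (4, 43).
118/35 + (-117/35)x + (23/7)x²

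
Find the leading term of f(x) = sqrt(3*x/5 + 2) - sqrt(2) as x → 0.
3*sqrt(2)*x/20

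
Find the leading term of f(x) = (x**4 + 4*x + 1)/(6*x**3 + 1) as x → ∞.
x/6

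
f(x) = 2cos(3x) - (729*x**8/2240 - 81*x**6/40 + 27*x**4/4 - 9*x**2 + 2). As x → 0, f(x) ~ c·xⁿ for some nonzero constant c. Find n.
10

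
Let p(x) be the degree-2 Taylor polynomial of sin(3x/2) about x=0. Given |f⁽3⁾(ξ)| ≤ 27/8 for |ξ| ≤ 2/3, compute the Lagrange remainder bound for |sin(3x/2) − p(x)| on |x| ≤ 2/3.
1/6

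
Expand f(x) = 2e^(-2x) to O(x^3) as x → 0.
2 - 4*x + 4*x**2 + O(x**3)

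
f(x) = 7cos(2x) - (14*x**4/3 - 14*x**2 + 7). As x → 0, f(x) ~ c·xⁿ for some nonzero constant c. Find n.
6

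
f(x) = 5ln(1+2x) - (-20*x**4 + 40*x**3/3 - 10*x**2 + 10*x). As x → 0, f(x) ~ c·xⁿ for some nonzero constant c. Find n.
5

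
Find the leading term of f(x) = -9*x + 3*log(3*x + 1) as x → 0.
-27*x**2/2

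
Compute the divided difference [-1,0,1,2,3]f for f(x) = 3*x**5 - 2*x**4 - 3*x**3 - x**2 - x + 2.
13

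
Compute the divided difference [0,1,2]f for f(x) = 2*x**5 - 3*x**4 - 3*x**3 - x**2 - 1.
-1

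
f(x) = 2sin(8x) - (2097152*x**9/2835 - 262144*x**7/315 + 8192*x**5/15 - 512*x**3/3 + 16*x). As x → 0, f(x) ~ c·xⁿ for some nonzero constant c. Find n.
11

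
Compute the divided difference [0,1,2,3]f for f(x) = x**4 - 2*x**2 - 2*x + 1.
6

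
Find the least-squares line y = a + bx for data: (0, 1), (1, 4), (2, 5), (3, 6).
a = 8/5, b = 8/5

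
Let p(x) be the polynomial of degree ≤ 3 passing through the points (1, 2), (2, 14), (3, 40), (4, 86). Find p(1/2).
-5/8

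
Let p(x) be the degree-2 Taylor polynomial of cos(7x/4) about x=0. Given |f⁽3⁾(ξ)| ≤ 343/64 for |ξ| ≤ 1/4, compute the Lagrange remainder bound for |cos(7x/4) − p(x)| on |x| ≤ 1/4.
343/24576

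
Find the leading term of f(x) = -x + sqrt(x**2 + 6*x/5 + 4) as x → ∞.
3/5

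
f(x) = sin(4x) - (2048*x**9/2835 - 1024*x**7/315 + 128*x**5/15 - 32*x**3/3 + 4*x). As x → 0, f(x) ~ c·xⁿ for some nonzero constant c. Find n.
11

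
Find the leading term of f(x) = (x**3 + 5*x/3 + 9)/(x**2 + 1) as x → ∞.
x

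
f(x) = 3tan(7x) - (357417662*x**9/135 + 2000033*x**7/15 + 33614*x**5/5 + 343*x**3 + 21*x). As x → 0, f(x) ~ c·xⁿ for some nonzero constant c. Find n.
11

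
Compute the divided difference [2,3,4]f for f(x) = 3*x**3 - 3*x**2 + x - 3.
24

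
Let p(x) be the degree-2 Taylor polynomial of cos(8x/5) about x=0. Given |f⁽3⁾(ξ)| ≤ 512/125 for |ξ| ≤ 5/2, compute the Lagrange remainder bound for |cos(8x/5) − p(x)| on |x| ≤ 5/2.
32/3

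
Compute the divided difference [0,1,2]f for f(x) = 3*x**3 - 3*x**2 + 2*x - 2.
6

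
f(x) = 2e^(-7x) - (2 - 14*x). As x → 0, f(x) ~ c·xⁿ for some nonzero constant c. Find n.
2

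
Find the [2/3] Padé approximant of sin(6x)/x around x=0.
(6 - 126*x**2/5)/(9*x**2/5 + 1)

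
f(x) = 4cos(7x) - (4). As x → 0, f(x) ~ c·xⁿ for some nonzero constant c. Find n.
2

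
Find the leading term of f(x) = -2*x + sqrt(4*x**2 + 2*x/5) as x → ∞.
1/10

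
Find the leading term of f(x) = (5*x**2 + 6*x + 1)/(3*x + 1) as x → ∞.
5*x/3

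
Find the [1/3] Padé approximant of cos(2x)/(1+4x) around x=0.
(1 - 5*x/12)/(43*x**3/6 + x**2/3 + 43*x/12 + 1)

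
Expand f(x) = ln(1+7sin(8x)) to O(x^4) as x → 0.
56*x - 1568*x**2 + 173824*x**3/3 + O(x**4)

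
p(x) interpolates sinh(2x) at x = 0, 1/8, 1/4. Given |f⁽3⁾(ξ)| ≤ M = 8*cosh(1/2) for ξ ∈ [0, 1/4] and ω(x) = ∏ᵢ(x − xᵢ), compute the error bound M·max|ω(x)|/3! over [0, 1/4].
sqrt(3)*cosh(1/2)/1728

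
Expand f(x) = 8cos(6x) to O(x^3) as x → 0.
8 - 144*x**2 + O(x**3)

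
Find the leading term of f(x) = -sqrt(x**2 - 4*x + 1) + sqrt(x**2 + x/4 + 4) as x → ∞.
17/8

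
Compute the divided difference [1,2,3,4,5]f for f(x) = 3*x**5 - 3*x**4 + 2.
42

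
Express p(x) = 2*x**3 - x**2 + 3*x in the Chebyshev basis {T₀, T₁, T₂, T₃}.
(-1/2)T₀ + (9/2)T₁ + (-1/2)T₂ + (1/2)T₃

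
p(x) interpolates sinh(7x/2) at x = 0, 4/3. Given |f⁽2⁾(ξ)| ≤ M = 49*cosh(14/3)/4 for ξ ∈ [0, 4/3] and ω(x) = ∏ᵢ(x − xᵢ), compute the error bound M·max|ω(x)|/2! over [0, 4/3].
49*cosh(14/3)/18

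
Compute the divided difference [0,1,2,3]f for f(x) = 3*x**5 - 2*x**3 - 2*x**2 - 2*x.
73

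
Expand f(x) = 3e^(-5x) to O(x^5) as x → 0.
3 - 15*x + 75*x**2/2 - 125*x**3/2 + 625*x**4/8 + O(x**5)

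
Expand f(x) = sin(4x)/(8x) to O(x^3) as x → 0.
1/2 - 4*x**2/3 + O(x**3)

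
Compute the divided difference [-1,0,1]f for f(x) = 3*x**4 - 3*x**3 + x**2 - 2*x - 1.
4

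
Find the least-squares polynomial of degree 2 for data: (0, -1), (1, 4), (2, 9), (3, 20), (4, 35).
-17/35 + (48/35)x + (13/7)x²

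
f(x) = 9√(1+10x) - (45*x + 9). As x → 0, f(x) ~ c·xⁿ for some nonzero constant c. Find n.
2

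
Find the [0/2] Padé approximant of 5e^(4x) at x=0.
5/(8*x**2 - 4*x + 1)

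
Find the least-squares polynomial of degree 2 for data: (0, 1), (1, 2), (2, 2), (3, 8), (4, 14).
9/7 + (-48/35)x + (8/7)x²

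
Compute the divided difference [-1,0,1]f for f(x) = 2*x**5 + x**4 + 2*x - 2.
1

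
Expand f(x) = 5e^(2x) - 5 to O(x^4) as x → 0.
10*x + 10*x**2 + 20*x**3/3 + O(x**4)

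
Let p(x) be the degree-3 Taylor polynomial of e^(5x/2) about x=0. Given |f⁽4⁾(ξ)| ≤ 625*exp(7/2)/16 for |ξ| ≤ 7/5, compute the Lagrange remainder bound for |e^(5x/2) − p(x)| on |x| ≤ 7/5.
2401*exp(7/2)/384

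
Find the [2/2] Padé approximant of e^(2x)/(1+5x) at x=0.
(122*x**2/171 + 77*x/57 + 1)/(-553*x**2/171 + 248*x/57 + 1)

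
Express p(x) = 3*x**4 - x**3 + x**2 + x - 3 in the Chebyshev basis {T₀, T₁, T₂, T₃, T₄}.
(-11/8)T₀ + (1/4)T₁ + (2)T₂ + (-1/4)T₃ + (3/8)T₄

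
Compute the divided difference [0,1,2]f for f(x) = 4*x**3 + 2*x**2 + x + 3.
14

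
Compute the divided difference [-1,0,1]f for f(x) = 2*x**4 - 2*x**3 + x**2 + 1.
3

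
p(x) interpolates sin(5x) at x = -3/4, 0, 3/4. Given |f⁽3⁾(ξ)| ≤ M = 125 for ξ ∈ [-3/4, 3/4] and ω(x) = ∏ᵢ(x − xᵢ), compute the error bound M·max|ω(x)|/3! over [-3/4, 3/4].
125*sqrt(3)/64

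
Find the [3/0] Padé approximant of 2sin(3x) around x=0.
-9*x**3 + 6*x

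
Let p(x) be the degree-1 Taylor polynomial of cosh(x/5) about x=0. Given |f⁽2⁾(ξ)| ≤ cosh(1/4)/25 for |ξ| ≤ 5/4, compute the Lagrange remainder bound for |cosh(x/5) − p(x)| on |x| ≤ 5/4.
cosh(1/4)/32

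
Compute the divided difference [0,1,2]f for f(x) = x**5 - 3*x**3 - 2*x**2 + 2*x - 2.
4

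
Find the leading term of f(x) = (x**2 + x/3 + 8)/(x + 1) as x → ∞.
x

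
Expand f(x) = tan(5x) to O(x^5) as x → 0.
5*x + 125*x**3/3 + O(x**5)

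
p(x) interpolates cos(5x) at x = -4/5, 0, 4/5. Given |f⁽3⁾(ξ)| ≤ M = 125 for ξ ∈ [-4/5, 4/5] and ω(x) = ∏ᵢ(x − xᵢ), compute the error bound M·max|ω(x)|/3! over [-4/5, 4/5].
64*sqrt(3)/27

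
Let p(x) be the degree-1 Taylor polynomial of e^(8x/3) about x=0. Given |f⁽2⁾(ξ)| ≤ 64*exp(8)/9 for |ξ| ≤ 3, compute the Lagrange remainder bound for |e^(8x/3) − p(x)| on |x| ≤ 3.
32*exp(8)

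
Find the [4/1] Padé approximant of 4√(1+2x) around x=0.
(3*x**4/10 - 4*x**3/5 + 18*x**2/5 + 48*x/5 + 4)/(7*x/5 + 1)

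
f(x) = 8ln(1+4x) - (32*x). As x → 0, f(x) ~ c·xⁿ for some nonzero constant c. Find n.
2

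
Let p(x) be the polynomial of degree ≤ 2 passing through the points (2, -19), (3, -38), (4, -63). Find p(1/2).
-7/4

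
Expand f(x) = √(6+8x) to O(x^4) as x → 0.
sqrt(6) + 2*sqrt(6)*x/3 - 2*sqrt(6)*x**2/9 + 4*sqrt(6)*x**3/27 + O(x**4)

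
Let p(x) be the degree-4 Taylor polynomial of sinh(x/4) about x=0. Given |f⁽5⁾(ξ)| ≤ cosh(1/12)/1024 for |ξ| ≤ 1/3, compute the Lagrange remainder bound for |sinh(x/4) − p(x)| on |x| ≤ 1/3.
cosh(1/12)/29859840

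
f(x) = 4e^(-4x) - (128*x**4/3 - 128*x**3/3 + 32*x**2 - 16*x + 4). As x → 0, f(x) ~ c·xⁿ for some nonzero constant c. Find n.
5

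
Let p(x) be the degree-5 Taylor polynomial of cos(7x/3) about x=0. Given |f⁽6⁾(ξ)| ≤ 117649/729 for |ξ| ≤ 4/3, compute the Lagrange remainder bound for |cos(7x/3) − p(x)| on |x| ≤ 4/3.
30118144/23914845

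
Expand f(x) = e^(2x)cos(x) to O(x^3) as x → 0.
1 + 2*x + 3*x**2/2 + O(x**3)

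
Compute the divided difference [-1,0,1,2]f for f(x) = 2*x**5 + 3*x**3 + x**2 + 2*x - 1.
13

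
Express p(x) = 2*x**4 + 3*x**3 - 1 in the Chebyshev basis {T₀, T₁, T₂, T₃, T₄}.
(-1/4)T₀ + (9/4)T₁ + T₂ + (3/4)T₃ + (1/4)T₄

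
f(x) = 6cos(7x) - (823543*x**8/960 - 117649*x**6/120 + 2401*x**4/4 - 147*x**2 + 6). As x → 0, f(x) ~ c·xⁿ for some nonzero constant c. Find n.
10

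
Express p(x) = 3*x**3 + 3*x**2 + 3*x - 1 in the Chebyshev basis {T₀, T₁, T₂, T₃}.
(1/2)T₀ + (21/4)T₁ + (3/2)T₂ + (3/4)T₃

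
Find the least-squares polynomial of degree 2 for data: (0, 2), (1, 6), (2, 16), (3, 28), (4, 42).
54/35 + (137/35)x + (11/7)x²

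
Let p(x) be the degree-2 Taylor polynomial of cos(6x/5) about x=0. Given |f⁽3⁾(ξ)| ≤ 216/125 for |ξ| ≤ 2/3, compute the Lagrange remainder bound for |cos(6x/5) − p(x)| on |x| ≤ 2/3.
32/375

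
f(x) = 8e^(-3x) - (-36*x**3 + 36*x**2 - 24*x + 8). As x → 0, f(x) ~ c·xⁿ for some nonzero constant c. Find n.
4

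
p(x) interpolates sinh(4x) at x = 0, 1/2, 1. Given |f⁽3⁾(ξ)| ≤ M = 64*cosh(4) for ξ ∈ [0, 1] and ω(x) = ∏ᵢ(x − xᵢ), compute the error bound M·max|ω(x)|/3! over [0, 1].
8*sqrt(3)*cosh(4)/27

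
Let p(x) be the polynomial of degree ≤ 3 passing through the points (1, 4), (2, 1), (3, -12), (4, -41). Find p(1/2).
29/8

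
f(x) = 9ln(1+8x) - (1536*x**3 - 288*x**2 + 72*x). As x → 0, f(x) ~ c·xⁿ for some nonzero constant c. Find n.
4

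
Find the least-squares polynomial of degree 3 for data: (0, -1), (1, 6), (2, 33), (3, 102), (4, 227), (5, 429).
-19/21 + (223/126)x + (143/84)x² + (109/36)x³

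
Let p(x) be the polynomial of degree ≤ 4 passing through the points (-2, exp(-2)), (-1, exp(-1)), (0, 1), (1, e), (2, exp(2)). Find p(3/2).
(-5 + 28*e + 35*(-2 + exp(2) + 4*e)*exp(2))*exp(-2)/128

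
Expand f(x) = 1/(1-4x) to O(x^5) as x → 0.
1 + 4*x + 16*x**2 + 64*x**3 + 256*x**4 + O(x**5)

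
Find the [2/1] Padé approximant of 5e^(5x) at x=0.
(125*x**2/6 + 50*x/3 + 5)/(1 - 5*x/3)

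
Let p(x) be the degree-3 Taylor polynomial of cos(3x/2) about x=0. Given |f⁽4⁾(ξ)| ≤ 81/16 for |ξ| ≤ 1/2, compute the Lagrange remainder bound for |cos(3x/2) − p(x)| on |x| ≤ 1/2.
27/2048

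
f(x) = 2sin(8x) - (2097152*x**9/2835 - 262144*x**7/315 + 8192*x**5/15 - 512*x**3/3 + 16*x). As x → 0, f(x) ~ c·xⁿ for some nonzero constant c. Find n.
11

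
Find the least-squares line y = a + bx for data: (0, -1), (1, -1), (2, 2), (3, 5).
a = -19/10, b = 21/10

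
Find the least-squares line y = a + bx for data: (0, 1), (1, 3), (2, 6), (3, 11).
a = 3/10, b = 33/10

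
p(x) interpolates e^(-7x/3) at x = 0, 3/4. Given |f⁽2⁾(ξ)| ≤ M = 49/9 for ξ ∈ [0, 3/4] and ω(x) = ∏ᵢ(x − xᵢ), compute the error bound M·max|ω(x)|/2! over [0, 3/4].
49/128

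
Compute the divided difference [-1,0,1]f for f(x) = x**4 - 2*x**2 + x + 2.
-1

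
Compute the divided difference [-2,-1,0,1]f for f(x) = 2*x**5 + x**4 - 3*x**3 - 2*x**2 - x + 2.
5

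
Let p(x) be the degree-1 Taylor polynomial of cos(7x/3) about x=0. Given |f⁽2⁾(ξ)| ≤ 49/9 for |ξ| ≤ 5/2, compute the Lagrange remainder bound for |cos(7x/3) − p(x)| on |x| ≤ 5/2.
1225/72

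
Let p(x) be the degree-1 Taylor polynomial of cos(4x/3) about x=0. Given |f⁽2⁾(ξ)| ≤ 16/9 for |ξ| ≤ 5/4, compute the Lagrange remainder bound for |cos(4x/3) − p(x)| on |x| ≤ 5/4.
25/18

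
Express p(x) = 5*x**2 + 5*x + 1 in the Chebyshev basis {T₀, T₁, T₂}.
(7/2)T₀ + (5)T₁ + (5/2)T₂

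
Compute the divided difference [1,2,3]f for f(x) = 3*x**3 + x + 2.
18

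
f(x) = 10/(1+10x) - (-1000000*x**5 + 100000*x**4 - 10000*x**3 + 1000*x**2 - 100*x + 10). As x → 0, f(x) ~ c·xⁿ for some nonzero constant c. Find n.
6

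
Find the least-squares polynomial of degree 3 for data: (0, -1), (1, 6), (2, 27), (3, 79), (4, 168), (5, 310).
-37/42 + (571/252)x + (89/42)x² + (71/36)x³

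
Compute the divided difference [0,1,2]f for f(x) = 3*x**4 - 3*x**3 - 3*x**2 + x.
9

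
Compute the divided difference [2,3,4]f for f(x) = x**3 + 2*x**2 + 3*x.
11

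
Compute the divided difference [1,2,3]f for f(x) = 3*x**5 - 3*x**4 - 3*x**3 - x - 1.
177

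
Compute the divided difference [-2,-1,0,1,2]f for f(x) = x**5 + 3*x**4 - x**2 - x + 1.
3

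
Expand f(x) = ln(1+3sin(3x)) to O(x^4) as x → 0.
9*x - 81*x**2/2 + 459*x**3/2 + O(x**4)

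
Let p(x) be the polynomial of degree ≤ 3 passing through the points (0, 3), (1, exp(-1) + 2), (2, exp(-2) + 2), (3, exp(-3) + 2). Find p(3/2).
(-1 + 9*e + 9*exp(2) + 31*exp(3))*exp(-3)/16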